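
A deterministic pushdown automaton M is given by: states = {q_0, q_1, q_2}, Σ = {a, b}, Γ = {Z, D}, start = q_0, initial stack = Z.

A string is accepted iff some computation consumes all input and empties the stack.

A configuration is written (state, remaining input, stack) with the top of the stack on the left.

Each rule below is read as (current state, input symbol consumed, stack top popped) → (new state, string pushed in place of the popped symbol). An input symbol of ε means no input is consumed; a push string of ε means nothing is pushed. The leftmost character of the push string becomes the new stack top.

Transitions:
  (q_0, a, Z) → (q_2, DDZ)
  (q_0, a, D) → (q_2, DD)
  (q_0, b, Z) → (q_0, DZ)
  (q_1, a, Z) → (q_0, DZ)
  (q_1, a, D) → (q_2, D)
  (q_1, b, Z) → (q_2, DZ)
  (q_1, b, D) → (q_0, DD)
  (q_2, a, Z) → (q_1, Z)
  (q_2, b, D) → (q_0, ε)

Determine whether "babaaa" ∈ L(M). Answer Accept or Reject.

Reject

(q_0, babaaa, Z)
  read b, top Z: go to q_0, push DZ → (q_0, abaaa, DZ)
  read a, top D: go to q_2, push DD → (q_2, baaa, DDZ)
  read b, top D: go to q_0, push ε → (q_0, aaa, DZ)
  read a, top D: go to q_2, push DD → (q_2, aa, DDZ)
No transition applies at (q_2, aa, DDZ); input not fully consumed.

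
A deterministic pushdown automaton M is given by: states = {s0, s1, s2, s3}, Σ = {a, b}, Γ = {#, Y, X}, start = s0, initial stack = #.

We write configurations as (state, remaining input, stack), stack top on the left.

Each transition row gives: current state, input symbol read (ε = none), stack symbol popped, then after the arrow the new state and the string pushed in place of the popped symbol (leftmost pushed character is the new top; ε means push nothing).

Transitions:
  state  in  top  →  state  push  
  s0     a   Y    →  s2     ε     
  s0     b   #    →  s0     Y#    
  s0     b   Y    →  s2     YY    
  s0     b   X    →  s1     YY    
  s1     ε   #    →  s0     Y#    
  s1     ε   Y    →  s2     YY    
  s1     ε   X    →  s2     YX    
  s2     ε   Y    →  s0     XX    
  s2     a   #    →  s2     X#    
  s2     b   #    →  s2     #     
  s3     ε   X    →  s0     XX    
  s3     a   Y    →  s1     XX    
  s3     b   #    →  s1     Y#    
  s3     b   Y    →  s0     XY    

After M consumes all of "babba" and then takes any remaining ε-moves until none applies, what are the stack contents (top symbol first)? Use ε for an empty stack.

X#

(s0, babba, #)
  read b, top #: go to s0, push Y# → (s0, abba, Y#)
  read a, top Y: go to s2, push ε → (s2, bba, #)
  read b, top #: go to s2, push # → (s2, ba, #)
  read b, top #: go to s2, push # → (s2, a, #)
  read a, top #: go to s2, push X# → (s2, ε, X#)
All input consumed in state s2 with stack X#.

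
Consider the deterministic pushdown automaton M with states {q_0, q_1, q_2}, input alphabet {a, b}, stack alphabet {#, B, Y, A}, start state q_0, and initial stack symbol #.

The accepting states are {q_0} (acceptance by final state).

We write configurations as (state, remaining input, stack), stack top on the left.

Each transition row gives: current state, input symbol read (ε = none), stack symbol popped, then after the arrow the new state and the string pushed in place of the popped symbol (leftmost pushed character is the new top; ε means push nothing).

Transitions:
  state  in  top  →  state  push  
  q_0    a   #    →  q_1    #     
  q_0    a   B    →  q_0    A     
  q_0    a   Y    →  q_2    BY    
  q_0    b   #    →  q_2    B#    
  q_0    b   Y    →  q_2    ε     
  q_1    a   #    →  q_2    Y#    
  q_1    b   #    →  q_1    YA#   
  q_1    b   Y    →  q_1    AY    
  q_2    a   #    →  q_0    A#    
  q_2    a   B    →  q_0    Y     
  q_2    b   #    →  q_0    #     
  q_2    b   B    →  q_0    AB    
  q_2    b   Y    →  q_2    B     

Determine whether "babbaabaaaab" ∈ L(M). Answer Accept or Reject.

(q_0, babbaabaaaab, #)
  read b, top #: go to q_2, push B# → (q_2, abbaabaaaab, B#)
  read a, top B: go to q_0, push Y → (q_0, bbaabaaaab, Y#)
  read b, top Y: go to q_2, push ε → (q_2, baabaaaab, #)
  read b, top #: go to q_0, push # → (q_0, aabaaaab, #)
  read a, top #: go to q_1, push # → (q_1, abaaaab, #)
  read a, top #: go to q_2, push Y# → (q_2, baaaab, Y#)
  read b, top Y: go to q_2, push B → (q_2, aaaab, B#)
  read a, top B: go to q_0, push Y → (q_0, aaab, Y#)
  read a, top Y: go to q_2, push BY → (q_2, aab, BY#)
  read a, top B: go to q_0, push Y → (q_0, ab, YY#)
  read a, top Y: go to q_2, push BY → (q_2, b, BYY#)
  read b, top B: go to q_0, push AB → (q_0, ε, ABYY#)
All input consumed; state q_0 ∈ F.

Accept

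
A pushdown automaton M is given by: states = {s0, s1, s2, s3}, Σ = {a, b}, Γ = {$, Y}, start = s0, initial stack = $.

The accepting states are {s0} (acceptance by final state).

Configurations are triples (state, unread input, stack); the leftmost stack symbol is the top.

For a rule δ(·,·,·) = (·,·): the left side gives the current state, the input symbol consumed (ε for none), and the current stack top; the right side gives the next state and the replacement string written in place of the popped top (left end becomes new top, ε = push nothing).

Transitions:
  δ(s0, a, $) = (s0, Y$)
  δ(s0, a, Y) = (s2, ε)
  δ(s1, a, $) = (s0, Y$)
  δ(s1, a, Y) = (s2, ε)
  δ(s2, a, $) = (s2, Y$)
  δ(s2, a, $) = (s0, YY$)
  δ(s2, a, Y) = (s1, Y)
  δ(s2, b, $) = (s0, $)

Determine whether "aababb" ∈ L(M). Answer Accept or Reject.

Reject

No computation consumes all input and reaches a final state.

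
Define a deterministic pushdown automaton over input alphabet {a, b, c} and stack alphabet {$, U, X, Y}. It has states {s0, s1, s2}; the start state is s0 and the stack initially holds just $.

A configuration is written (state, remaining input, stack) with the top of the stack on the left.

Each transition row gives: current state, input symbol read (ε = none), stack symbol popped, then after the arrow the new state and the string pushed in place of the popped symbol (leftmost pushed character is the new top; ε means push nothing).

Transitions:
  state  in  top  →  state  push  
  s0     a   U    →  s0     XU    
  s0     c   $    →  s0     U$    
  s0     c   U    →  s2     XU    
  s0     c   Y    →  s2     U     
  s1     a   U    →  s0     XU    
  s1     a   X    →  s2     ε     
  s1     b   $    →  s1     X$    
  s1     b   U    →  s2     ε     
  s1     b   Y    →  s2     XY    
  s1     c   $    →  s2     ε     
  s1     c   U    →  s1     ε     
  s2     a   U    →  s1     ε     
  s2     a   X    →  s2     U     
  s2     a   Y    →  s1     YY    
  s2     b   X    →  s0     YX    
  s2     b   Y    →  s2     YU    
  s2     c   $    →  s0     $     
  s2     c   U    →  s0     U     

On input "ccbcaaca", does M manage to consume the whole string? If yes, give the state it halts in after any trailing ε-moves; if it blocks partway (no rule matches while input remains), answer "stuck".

s0

(s0, ccbcaaca, $)
  read c, top $: go to s0, push U$ → (s0, cbcaaca, U$)
  read c, top U: go to s2, push XU → (s2, bcaaca, XU$)
  read b, top X: go to s0, push YX → (s0, caaca, YXU$)
  read c, top Y: go to s2, push U → (s2, aaca, UXU$)
  read a, top U: go to s1, push ε → (s1, aca, XU$)
  read a, top X: go to s2, push ε → (s2, ca, U$)
  read c, top U: go to s0, push U → (s0, a, U$)
  read a, top U: go to s0, push XU → (s0, ε, XU$)
All input consumed; M is in state s0.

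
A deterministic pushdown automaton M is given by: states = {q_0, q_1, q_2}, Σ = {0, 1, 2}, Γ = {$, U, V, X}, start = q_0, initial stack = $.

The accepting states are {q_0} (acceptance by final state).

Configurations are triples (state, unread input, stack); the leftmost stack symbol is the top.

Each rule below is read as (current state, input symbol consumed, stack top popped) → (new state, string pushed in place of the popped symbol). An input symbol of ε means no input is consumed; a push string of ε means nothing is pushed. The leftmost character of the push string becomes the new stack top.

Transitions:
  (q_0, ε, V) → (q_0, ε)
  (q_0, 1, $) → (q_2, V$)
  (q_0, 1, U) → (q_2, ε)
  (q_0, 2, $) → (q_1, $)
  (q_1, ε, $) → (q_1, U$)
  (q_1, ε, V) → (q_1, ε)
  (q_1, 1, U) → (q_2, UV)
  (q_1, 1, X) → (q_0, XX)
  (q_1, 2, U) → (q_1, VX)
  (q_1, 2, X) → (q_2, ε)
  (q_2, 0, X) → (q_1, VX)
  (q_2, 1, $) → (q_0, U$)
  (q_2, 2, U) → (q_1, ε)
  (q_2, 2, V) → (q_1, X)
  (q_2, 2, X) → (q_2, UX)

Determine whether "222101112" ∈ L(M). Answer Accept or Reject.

Reject

(q_0, 222101112, $)
  read 2, top $: go to q_1, push $ → (q_1, 22101112, $)
  ε-move, top $: go to q_1, push U$ → (q_1, 22101112, U$)
  read 2, top U: go to q_1, push VX → (q_1, 2101112, VX$)
  ε-move, top V: go to q_1, push ε → (q_1, 2101112, X$)
  read 2, top X: go to q_2, push ε → (q_2, 101112, $)
  read 1, top $: go to q_0, push U$ → (q_0, 01112, U$)
No transition applies at (q_0, 01112, U$); input not fully consumed.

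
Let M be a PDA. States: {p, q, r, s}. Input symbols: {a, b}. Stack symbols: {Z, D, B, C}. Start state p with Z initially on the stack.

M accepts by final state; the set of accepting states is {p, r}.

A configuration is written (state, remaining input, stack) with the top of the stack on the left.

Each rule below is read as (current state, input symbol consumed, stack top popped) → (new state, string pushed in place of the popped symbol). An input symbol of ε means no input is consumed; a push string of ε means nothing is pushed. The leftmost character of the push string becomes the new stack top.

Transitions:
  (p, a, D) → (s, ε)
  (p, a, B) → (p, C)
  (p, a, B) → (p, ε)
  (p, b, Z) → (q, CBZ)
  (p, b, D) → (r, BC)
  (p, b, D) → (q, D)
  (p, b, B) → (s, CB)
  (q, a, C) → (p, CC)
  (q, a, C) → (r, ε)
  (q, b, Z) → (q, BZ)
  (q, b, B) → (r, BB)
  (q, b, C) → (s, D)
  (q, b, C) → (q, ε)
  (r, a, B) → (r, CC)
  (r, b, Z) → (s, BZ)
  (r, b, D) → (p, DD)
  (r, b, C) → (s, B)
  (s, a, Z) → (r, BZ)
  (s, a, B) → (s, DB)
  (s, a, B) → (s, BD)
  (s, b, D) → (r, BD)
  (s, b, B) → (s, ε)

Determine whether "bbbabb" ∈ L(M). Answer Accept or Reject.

Reject

No computation consumes all input and reaches a final state.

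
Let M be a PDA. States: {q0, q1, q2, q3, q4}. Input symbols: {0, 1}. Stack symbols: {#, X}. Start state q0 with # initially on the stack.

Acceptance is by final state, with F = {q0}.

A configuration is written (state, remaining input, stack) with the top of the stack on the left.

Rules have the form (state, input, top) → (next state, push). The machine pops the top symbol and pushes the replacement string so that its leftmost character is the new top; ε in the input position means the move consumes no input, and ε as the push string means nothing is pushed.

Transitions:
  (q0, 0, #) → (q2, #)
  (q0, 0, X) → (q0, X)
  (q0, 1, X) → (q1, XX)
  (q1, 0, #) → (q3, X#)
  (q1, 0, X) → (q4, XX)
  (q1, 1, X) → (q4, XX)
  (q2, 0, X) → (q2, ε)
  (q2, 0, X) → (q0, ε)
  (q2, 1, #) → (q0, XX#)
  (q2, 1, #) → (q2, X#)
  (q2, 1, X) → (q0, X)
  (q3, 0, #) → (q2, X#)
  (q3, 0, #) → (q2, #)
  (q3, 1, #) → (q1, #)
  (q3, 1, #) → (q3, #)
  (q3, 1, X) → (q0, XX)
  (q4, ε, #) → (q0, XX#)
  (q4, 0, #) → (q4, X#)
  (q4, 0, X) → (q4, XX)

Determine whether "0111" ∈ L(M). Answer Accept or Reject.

No computation consumes all input and reaches a final state.

Reject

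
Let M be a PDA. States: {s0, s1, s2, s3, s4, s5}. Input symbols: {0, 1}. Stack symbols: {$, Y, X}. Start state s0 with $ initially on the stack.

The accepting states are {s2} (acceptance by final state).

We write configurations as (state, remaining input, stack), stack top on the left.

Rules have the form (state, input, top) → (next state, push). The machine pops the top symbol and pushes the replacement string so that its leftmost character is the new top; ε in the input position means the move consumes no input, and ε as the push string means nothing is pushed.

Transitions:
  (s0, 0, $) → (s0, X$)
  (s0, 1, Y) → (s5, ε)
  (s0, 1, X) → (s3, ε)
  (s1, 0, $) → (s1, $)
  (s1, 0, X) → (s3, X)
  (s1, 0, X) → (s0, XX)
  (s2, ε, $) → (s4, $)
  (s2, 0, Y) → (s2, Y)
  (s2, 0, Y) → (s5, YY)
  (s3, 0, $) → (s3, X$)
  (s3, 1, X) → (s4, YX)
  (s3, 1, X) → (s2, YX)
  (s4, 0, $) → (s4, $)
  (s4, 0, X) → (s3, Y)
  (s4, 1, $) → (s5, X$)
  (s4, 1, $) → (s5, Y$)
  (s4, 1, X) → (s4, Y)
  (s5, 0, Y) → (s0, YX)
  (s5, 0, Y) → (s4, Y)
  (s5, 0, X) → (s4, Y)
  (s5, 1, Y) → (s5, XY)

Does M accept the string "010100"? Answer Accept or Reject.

One accepting computation: (s0, 010100, $) ⊢ (s0, 10100, X$) ⊢ (s3, 0100, $) ⊢ (s3, 100, X$) ⊢ (s2, 00, YX$) ⊢ (s2, 0, YX$) ⊢ (s2, ε, YX$)
All input consumed and state s2 ∈ F.

Accept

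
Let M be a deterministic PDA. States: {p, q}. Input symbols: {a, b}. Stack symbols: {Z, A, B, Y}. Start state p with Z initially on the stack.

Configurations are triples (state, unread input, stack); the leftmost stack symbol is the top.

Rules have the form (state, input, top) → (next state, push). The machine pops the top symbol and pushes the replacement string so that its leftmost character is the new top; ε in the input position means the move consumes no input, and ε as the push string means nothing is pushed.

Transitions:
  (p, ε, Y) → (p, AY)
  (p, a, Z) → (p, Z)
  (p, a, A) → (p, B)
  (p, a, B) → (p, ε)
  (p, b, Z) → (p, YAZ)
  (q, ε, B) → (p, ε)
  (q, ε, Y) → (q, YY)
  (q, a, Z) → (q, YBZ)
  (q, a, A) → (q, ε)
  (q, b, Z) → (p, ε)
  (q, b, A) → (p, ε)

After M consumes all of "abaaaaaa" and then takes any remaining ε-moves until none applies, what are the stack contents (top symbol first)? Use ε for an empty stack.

AYAZ

(p, abaaaaaa, Z) ⊢ (p, baaaaaa, Z) ⊢ (p, aaaaaa, YAZ) ⊢ (p, aaaaaa, AYAZ) ⊢ (p, aaaaa, BYAZ) ⊢ (p, aaaa, YAZ) ⊢ (p, aaaa, AYAZ) ⊢ (p, aaa, BYAZ) ⊢ (p, aa, YAZ) ⊢ (p, aa, AYAZ) ⊢ (p, a, BYAZ) ⊢ (p, ε, YAZ) ⊢ (p, ε, AYAZ)
All input consumed in state p with stack AYAZ.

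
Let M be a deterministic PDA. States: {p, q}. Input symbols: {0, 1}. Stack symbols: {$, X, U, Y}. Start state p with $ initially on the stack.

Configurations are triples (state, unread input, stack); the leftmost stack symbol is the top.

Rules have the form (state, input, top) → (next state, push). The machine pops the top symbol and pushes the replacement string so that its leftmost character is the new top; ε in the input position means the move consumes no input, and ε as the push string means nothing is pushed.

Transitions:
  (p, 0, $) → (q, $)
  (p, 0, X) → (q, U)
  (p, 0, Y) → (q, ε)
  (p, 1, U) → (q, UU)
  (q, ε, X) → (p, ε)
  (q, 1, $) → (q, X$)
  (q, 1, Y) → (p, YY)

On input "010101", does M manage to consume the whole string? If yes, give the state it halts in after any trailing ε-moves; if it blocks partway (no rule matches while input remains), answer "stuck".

p

(p, 010101, $)
  read 0, top $: go to q, push $ → (q, 10101, $)
  read 1, top $: go to q, push X$ → (q, 0101, X$)
  ε-move, top X: go to p, push ε → (p, 0101, $)
  read 0, top $: go to q, push $ → (q, 101, $)
  read 1, top $: go to q, push X$ → (q, 01, X$)
  ε-move, top X: go to p, push ε → (p, 01, $)
  read 0, top $: go to q, push $ → (q, 1, $)
  read 1, top $: go to q, push X$ → (q, ε, X$)
  ε-move, top X: go to p, push ε → (p, ε, $)
All input consumed; M is in state p.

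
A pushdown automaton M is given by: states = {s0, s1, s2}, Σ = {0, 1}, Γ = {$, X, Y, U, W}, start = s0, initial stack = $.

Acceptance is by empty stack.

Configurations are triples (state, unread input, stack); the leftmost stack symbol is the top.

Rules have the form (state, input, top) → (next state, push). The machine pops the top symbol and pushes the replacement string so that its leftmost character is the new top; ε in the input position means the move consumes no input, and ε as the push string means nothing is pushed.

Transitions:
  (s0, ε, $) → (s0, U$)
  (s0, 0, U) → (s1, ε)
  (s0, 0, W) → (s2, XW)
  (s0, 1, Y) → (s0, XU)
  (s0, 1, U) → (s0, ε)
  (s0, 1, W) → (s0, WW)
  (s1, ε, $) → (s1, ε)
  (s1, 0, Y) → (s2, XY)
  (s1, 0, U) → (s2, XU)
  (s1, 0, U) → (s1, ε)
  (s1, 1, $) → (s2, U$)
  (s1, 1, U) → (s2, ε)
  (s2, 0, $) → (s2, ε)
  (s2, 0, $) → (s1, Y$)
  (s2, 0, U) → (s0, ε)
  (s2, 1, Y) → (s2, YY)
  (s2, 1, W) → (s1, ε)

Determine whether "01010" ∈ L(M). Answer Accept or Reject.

One accepting computation: (s0, 01010, $) ⊢ (s0, 01010, U$) ⊢ (s1, 1010, $) ⊢ (s2, 010, U$) ⊢ (s0, 10, $) ⊢ (s0, 10, U$) ⊢ (s0, 0, $) ⊢ (s0, 0, U$) ⊢ (s1, ε, $) ⊢ (s1, ε, ε)
All input consumed and the stack is empty.

Accept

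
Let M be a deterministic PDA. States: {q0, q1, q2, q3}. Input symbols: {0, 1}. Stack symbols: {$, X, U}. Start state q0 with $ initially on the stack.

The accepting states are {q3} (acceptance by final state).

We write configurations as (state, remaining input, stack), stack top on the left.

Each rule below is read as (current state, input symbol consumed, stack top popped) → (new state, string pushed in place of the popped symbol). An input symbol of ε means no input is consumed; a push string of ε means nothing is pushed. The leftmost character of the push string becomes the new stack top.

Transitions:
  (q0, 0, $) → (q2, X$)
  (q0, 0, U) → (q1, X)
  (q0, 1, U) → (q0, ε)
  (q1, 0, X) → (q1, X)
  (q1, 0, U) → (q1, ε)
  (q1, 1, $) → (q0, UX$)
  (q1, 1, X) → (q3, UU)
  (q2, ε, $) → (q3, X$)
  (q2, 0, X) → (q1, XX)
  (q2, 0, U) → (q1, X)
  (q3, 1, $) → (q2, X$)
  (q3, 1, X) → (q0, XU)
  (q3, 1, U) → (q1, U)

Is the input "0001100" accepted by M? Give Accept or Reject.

(q0, 0001100, $) ⊢ (q2, 001100, X$) ⊢ (q1, 01100, XX$) ⊢ (q1, 1100, XX$) ⊢ (q3, 100, UUX$) ⊢ (q1, 00, UUX$) ⊢ (q1, 0, UX$) ⊢ (q1, ε, X$)
All input consumed; state q1 ∉ F and no further ε-move applies.

Reject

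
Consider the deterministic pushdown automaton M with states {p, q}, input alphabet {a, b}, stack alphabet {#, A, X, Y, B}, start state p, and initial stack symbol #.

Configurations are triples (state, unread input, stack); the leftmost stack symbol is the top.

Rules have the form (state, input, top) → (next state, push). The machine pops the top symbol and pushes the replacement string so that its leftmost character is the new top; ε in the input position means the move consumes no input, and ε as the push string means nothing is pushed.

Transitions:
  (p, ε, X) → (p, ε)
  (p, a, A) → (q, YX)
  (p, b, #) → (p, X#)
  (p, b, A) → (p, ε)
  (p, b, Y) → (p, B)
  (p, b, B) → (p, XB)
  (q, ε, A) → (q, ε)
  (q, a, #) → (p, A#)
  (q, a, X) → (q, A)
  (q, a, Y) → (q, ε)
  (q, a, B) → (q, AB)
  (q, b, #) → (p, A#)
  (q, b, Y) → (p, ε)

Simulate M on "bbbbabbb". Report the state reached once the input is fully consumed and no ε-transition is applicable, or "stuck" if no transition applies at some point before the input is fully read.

(p, bbbbabbb, #) ⊢ (p, bbbabbb, X#) ⊢ (p, bbbabbb, #) ⊢ (p, bbabbb, X#) ⊢ (p, bbabbb, #) ⊢ (p, babbb, X#) ⊢ (p, babbb, #) ⊢ (p, abbb, X#) ⊢ (p, abbb, #)
No transition for (p, a, top #); M blocks with input abbb remaining.

stuck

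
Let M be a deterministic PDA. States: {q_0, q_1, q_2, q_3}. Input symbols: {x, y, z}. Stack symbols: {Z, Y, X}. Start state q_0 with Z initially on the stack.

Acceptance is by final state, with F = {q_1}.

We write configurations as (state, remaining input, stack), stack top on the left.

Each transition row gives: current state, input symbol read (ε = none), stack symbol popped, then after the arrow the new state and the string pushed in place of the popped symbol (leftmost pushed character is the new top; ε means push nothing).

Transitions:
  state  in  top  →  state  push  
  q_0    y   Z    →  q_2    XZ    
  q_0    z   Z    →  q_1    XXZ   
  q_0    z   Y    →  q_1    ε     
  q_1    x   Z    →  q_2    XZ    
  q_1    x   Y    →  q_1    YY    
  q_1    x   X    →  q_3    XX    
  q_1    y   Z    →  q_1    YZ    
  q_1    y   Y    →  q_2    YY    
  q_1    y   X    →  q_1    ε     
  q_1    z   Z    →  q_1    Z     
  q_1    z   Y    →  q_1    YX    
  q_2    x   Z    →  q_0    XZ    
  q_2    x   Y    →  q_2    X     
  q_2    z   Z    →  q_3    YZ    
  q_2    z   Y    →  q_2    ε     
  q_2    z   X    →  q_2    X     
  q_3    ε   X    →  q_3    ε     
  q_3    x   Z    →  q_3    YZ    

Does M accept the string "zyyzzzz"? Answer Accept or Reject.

Accept

(q_0, zyyzzzz, Z) ⊢ (q_1, yyzzzz, XXZ) ⊢ (q_1, yzzzz, XZ) ⊢ (q_1, zzzz, Z) ⊢ (q_1, zzz, Z) ⊢ (q_1, zz, Z) ⊢ (q_1, z, Z) ⊢ (q_1, ε, Z)
All input consumed; state q_1 ∈ F.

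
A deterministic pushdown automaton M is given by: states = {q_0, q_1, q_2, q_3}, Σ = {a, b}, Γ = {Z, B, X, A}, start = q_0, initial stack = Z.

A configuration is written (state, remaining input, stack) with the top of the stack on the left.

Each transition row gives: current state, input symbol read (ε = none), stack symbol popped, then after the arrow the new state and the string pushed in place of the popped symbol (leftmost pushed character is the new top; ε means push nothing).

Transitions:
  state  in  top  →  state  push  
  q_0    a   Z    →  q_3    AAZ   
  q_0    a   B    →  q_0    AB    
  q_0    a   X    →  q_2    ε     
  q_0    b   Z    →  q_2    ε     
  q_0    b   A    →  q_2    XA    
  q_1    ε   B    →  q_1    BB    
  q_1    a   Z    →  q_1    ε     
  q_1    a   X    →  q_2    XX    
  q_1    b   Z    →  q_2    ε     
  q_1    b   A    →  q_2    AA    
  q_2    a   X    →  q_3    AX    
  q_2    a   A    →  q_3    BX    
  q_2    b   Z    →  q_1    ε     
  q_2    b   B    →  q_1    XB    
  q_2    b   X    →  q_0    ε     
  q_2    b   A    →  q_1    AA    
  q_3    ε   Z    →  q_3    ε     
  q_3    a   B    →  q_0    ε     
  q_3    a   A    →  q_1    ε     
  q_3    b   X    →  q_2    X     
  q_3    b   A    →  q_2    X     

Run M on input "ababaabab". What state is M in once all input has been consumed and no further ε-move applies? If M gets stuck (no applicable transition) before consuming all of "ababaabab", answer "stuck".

(q_0, ababaabab, Z)
  read a, top Z: go to q_3, push AAZ → (q_3, babaabab, AAZ)
  read b, top A: go to q_2, push X → (q_2, abaabab, XAZ)
  read a, top X: go to q_3, push AX → (q_3, baabab, AXAZ)
  read b, top A: go to q_2, push X → (q_2, aabab, XXAZ)
  read a, top X: go to q_3, push AX → (q_3, abab, AXXAZ)
  read a, top A: go to q_1, push ε → (q_1, bab, XXAZ)
No transition for (q_1, b, top X); M blocks with input bab remaining.

stuck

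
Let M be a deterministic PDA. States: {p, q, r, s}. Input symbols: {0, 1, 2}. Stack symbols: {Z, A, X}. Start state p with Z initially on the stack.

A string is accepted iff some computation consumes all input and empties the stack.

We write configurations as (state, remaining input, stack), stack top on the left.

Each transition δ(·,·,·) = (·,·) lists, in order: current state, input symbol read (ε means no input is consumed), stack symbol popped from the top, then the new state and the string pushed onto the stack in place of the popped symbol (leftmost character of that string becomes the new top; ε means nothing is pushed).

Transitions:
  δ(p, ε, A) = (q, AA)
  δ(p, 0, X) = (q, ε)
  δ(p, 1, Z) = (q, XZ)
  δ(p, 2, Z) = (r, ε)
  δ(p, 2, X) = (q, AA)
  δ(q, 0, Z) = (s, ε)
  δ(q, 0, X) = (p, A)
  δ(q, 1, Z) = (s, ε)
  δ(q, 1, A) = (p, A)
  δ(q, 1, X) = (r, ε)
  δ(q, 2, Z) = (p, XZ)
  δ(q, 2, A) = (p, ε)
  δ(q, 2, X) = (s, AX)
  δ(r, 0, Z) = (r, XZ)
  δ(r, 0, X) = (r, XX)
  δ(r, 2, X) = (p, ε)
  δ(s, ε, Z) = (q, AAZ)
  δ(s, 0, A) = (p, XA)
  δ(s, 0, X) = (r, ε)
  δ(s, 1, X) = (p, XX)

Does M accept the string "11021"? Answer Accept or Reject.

Reject

(p, 11021, Z) ⊢ (q, 1021, XZ) ⊢ (r, 021, Z) ⊢ (r, 21, XZ) ⊢ (p, 1, Z) ⊢ (q, ε, XZ)
All input consumed; stack is XZ, not empty, and no further ε-move applies.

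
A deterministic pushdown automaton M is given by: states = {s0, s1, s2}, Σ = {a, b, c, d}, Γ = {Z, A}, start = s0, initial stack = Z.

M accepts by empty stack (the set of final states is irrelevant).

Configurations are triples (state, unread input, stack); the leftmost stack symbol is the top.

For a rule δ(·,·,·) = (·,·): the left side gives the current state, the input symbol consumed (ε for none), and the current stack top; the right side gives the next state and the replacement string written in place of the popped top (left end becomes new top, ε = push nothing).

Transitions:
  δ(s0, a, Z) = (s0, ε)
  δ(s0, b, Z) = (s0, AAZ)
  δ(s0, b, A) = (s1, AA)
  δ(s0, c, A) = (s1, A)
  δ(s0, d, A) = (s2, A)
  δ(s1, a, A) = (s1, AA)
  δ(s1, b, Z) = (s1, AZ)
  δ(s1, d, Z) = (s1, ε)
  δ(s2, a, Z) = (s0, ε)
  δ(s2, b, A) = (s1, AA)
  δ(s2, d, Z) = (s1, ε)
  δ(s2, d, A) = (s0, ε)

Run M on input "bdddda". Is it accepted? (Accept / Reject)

Accept

(s0, bdddda, Z)
  read b, top Z: go to s0, push AAZ → (s0, dddda, AAZ)
  read d, top A: go to s2, push A → (s2, ddda, AAZ)
  read d, top A: go to s0, push ε → (s0, dda, AZ)
  read d, top A: go to s2, push A → (s2, da, AZ)
  read d, top A: go to s0, push ε → (s0, a, Z)
  read a, top Z: go to s0, push ε → (s0, ε, ε)
All input consumed and the stack is empty.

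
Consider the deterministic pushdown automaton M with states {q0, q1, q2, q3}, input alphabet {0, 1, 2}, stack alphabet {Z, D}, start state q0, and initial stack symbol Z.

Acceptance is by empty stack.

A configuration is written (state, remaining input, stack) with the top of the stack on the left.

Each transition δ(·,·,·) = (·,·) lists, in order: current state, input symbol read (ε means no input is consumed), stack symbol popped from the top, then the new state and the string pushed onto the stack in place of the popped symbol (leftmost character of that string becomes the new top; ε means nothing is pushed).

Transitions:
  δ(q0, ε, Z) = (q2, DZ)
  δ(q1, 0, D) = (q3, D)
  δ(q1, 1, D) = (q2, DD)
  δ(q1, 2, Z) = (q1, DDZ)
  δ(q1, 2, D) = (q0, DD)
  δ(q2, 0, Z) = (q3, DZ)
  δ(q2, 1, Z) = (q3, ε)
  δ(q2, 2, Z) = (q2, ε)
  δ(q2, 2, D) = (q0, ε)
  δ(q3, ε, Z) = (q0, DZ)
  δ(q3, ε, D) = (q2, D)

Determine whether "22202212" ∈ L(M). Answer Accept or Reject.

Reject

(q0, 22202212, Z)
  ε-move, top Z: go to q2, push DZ → (q2, 22202212, DZ)
  read 2, top D: go to q0, push ε → (q0, 2202212, Z)
  ε-move, top Z: go to q2, push DZ → (q2, 2202212, DZ)
  read 2, top D: go to q0, push ε → (q0, 202212, Z)
  ε-move, top Z: go to q2, push DZ → (q2, 202212, DZ)
  read 2, top D: go to q0, push ε → (q0, 02212, Z)
  ε-move, top Z: go to q2, push DZ → (q2, 02212, DZ)
No transition applies at (q2, 02212, DZ); input not fully consumed.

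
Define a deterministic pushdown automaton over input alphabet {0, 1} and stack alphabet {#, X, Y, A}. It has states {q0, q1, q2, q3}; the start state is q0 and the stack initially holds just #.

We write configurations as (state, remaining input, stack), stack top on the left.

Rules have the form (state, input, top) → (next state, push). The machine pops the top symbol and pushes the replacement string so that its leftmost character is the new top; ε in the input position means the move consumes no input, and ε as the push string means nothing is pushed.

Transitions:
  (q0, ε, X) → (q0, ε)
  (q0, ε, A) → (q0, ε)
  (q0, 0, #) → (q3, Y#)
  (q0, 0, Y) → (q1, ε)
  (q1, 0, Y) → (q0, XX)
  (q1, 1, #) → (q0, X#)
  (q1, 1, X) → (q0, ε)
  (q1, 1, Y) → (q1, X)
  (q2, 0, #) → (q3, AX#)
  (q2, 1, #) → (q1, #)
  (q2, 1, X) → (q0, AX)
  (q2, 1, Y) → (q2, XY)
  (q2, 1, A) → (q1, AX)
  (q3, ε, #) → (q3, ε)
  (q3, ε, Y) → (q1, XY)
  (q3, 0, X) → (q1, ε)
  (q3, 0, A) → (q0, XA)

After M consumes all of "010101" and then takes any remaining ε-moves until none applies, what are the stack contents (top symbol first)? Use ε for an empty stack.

Y#

(q0, 010101, #)
  read 0, top #: go to q3, push Y# → (q3, 10101, Y#)
  ε-move, top Y: go to q1, push XY → (q1, 10101, XY#)
  read 1, top X: go to q0, push ε → (q0, 0101, Y#)
  read 0, top Y: go to q1, push ε → (q1, 101, #)
  read 1, top #: go to q0, push X# → (q0, 01, X#)
  ε-move, top X: go to q0, push ε → (q0, 01, #)
  read 0, top #: go to q3, push Y# → (q3, 1, Y#)
  ε-move, top Y: go to q1, push XY → (q1, 1, XY#)
  read 1, top X: go to q0, push ε → (q0, ε, Y#)
All input consumed in state q0 with stack Y#.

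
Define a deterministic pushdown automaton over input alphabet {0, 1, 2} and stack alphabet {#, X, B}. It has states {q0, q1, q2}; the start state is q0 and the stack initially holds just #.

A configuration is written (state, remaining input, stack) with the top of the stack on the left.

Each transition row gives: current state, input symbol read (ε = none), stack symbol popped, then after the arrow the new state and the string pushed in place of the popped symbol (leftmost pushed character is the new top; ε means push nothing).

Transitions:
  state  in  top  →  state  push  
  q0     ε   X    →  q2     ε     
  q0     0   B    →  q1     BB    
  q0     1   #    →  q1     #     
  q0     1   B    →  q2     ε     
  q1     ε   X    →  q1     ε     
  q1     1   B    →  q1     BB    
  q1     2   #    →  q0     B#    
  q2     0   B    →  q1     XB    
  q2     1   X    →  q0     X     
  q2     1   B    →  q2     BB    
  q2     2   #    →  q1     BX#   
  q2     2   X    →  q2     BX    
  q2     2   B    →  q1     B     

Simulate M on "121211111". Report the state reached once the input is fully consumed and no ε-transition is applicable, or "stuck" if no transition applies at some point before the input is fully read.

q1

(q0, 121211111, #)
  read 1, top #: go to q1, push # → (q1, 21211111, #)
  read 2, top #: go to q0, push B# → (q0, 1211111, B#)
  read 1, top B: go to q2, push ε → (q2, 211111, #)
  read 2, top #: go to q1, push BX# → (q1, 11111, BX#)
  read 1, top B: go to q1, push BB → (q1, 1111, BBX#)
  read 1, top B: go to q1, push BB → (q1, 111, BBBX#)
  read 1, top B: go to q1, push BB → (q1, 11, BBBBX#)
  read 1, top B: go to q1, push BB → (q1, 1, BBBBBX#)
  read 1, top B: go to q1, push BB → (q1, ε, BBBBBBX#)
All input consumed; M is in state q1.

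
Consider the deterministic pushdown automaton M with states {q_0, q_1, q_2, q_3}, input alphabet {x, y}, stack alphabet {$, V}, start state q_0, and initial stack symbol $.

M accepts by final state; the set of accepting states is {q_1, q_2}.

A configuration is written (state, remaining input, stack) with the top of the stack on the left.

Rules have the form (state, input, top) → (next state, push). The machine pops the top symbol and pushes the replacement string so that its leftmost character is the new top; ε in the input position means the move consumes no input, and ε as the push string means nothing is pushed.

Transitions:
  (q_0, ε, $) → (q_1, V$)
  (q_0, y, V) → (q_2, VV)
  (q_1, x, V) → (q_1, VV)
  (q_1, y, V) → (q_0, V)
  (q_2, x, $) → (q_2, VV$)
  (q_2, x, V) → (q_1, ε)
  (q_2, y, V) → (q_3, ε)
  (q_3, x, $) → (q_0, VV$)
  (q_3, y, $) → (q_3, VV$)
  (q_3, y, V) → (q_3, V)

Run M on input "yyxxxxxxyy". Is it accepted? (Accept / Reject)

(q_0, yyxxxxxxyy, $)
  ε-move, top $: go to q_1, push V$ → (q_1, yyxxxxxxyy, V$)
  read y, top V: go to q_0, push V → (q_0, yxxxxxxyy, V$)
  read y, top V: go to q_2, push VV → (q_2, xxxxxxyy, VV$)
  read x, top V: go to q_1, push ε → (q_1, xxxxxyy, V$)
  read x, top V: go to q_1, push VV → (q_1, xxxxyy, VV$)
  read x, top V: go to q_1, push VV → (q_1, xxxyy, VVV$)
  read x, top V: go to q_1, push VV → (q_1, xxyy, VVVV$)
  read x, top V: go to q_1, push VV → (q_1, xyy, VVVVV$)
  read x, top V: go to q_1, push VV → (q_1, yy, VVVVVV$)
  read y, top V: go to q_0, push V → (q_0, y, VVVVVV$)
  read y, top V: go to q_2, push VV → (q_2, ε, VVVVVVV$)
All input consumed; state q_2 ∈ F.

Accept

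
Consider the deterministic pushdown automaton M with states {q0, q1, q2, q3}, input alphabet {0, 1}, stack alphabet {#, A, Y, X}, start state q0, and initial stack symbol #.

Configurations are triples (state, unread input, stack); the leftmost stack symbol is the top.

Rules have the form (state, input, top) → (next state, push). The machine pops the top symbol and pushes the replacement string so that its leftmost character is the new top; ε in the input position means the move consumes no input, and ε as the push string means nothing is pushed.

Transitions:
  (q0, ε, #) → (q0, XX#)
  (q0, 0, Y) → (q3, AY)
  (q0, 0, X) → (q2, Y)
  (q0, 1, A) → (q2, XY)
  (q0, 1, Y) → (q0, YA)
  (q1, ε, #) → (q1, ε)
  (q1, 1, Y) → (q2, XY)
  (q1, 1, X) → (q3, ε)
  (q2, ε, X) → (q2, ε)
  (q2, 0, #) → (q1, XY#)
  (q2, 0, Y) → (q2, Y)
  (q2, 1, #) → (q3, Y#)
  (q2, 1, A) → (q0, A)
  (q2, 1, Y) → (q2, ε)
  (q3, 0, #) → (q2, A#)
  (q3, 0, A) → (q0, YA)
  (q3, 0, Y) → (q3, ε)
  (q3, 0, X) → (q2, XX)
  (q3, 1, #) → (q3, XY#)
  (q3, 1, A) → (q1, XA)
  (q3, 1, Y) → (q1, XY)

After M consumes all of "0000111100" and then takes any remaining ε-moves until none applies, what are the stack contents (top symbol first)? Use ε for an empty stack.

(q0, 0000111100, #) ⊢ (q0, 0000111100, XX#) ⊢ (q2, 000111100, YX#) ⊢ (q2, 00111100, YX#) ⊢ (q2, 0111100, YX#) ⊢ (q2, 111100, YX#) ⊢ (q2, 11100, X#) ⊢ (q2, 11100, #) ⊢ (q3, 1100, Y#) ⊢ (q1, 100, XY#) ⊢ (q3, 00, Y#) ⊢ (q3, 0, #) ⊢ (q2, ε, A#)
All input consumed in state q2 with stack A#.

A#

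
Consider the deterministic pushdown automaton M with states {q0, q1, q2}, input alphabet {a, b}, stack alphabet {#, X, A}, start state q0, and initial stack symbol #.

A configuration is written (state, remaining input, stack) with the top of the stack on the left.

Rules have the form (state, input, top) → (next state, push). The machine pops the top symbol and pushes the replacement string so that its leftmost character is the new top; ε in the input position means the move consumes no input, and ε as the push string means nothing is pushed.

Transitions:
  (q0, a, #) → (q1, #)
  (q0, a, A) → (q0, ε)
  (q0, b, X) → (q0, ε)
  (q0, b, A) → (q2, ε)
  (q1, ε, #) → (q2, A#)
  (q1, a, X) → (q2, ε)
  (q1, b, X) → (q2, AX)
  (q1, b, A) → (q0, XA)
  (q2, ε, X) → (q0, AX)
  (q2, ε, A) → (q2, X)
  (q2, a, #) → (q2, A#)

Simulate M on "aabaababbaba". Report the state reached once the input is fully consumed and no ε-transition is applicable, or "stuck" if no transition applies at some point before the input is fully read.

(q0, aabaababbaba, #)
  read a, top #: go to q1, push # → (q1, abaababbaba, #)
  ε-move, top #: go to q2, push A# → (q2, abaababbaba, A#)
  ε-move, top A: go to q2, push X → (q2, abaababbaba, X#)
  ε-move, top X: go to q0, push AX → (q0, abaababbaba, AX#)
  read a, top A: go to q0, push ε → (q0, baababbaba, X#)
  read b, top X: go to q0, push ε → (q0, aababbaba, #)
  read a, top #: go to q1, push # → (q1, ababbaba, #)
  ε-move, top #: go to q2, push A# → (q2, ababbaba, A#)
  ε-move, top A: go to q2, push X → (q2, ababbaba, X#)
  ε-move, top X: go to q0, push AX → (q0, ababbaba, AX#)
  read a, top A: go to q0, push ε → (q0, babbaba, X#)
  read b, top X: go to q0, push ε → (q0, abbaba, #)
  read a, top #: go to q1, push # → (q1, bbaba, #)
  ε-move, top #: go to q2, push A# → (q2, bbaba, A#)
  ε-move, top A: go to q2, push X → (q2, bbaba, X#)
  ε-move, top X: go to q0, push AX → (q0, bbaba, AX#)
  read b, top A: go to q2, push ε → (q2, baba, X#)
  ε-move, top X: go to q0, push AX → (q0, baba, AX#)
  read b, top A: go to q2, push ε → (q2, aba, X#)
  ε-move, top X: go to q0, push AX → (q0, aba, AX#)
  read a, top A: go to q0, push ε → (q0, ba, X#)
  read b, top X: go to q0, push ε → (q0, a, #)
  read a, top #: go to q1, push # → (q1, ε, #)
  ε-move, top #: go to q2, push A# → (q2, ε, A#)
  ε-move, top A: go to q2, push X → (q2, ε, X#)
  ε-move, top X: go to q0, push AX → (q0, ε, AX#)
All input consumed; M is in state q0.

q0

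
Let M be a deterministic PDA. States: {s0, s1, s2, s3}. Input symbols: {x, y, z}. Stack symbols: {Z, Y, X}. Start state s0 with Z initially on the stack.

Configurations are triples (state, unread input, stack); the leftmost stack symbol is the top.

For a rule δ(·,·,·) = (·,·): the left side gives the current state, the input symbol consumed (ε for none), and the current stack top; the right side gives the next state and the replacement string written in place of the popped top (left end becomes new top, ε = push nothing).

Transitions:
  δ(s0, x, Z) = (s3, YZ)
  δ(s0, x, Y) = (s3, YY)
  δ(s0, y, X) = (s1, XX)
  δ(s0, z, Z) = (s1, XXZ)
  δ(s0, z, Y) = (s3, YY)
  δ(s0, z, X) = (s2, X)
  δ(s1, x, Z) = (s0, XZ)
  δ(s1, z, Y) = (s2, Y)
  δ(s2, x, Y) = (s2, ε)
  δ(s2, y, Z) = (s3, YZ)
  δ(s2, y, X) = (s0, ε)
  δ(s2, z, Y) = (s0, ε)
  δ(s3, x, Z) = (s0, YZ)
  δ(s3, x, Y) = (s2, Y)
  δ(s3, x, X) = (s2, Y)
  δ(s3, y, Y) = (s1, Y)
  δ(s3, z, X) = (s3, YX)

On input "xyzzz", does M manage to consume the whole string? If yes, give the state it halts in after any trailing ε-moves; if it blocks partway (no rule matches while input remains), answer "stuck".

(s0, xyzzz, Z)
  read x, top Z: go to s3, push YZ → (s3, yzzz, YZ)
  read y, top Y: go to s1, push Y → (s1, zzz, YZ)
  read z, top Y: go to s2, push Y → (s2, zz, YZ)
  read z, top Y: go to s0, push ε → (s0, z, Z)
  read z, top Z: go to s1, push XXZ → (s1, ε, XXZ)
All input consumed; M is in state s1.

s1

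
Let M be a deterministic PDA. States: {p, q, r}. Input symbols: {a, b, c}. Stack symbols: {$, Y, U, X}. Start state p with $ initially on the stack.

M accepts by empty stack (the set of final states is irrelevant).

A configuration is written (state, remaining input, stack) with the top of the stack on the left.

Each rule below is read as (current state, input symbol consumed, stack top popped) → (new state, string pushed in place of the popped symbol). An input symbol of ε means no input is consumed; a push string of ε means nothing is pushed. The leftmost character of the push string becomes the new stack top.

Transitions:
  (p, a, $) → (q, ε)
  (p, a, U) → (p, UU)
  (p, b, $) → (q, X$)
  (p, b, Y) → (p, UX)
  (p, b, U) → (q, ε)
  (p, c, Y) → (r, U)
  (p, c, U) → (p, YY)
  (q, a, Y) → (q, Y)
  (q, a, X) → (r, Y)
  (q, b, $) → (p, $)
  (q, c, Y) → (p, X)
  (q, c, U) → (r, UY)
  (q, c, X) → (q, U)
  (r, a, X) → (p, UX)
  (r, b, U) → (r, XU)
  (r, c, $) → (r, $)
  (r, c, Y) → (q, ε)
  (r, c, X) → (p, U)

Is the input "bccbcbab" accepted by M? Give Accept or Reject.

Reject

(p, bccbcbab, $)
  read b, top $: go to q, push X$ → (q, ccbcbab, X$)
  read c, top X: go to q, push U → (q, cbcbab, U$)
  read c, top U: go to r, push UY → (r, bcbab, UY$)
  read b, top U: go to r, push XU → (r, cbab, XUY$)
  read c, top X: go to p, push U → (p, bab, UUY$)
  read b, top U: go to q, push ε → (q, ab, UY$)
No transition applies at (q, ab, UY$); input not fully consumed.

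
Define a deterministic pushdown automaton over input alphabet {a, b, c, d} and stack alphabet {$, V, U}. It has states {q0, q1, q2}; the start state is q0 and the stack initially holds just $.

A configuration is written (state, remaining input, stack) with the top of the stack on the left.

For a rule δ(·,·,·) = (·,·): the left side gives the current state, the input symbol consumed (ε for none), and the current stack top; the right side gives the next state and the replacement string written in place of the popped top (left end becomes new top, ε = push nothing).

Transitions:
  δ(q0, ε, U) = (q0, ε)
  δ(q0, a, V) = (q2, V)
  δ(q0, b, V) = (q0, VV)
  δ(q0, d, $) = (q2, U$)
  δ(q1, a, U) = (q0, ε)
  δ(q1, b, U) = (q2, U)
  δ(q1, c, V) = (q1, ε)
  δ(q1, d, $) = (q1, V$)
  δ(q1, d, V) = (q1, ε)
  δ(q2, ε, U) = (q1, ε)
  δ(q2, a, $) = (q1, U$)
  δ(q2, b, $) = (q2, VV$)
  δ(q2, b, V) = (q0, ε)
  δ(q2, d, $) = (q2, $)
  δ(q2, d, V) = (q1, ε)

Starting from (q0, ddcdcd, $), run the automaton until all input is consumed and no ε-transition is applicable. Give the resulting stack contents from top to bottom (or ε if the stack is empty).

(q0, ddcdcd, $) ⊢ (q2, dcdcd, U$) ⊢ (q1, dcdcd, $) ⊢ (q1, cdcd, V$) ⊢ (q1, dcd, $) ⊢ (q1, cd, V$) ⊢ (q1, d, $) ⊢ (q1, ε, V$)
All input consumed in state q1 with stack V$.

V$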